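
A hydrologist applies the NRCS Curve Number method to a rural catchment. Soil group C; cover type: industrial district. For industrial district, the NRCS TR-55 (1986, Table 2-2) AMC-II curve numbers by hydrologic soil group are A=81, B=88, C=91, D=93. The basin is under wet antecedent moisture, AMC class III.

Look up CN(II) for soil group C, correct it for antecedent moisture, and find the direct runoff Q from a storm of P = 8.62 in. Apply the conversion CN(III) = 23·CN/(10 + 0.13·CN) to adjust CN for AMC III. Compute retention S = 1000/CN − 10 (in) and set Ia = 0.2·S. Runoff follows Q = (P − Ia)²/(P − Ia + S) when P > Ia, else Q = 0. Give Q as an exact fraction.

Q = 797597244889/98170385950 in ≈ 8.125 in

NRCS table: industrial district, soil group C → CN(II) = 91
Wet (AMC III): CN(III) = 23·91/(10 + 0.13·91) = 2093/(2183/100) = 209300/2183 ≈ 95.877
Max retention: S = 1000/(209300/2183) − 10 = 900/2093 in (≈ 0.430 in)
Ia = 0.2S: 0.2·0.430 = 0.086 in (exactly 180/2093)
Excess rainfall: 8.620 − 0.086 = 8.534 in; P > Ia so Q > 0
Runoff Q = (P−Ia)²/(P−Ia+S) = (8.534)²/(8.534+0.430) = 797597244889/98170385950 ≈ 8.125 in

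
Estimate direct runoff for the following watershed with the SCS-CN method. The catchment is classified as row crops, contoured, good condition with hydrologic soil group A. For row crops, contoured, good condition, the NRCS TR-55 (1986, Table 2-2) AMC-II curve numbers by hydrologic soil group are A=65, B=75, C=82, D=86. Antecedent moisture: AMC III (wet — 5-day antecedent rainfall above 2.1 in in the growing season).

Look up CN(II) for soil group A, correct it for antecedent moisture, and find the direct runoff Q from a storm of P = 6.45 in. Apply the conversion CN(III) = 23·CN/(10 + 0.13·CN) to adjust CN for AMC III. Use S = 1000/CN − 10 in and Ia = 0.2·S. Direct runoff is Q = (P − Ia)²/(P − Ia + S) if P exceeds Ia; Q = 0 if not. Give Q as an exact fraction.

NRCS table: row crops, contoured, good condition, soil group A → CN(II) = 65
Adjust CN=65 to AMC III: 23·65/(10 + 0.13·65) → 1495 ÷ (369/20) = 29900/369 ≈ 81.030
Retention S: 1000/CN − 10 with CN=81.030 → S = 700/299 ≈ 2.341 in
Initial abstraction Ia = S/5 = (700/299)/5 = 140/299 ≈ 0.468 in
Excess rainfall: 6.450 − 0.468 = 5.982 in; P > Ia so Q > 0
Q = (35771/5980)²/((35771/5980) + 700/299) = (1279564441/35760400)/(49771/5980) = 1279564441/297630580 in ≈ 4.299 in

Q = 1279564441/297630580 in ≈ 4.299 in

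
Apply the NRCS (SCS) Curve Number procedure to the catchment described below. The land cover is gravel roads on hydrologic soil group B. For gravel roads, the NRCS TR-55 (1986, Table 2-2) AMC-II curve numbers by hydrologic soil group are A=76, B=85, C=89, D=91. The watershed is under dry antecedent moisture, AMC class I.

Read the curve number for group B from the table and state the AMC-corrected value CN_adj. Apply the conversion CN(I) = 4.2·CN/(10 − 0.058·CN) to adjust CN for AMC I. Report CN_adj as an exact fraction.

NRCS table: gravel roads, soil group B → CN(II) = 85
Dry (AMC I): CN(I) = 4.2·85/(10 − 0.058·85) = 357/(507/100) = 11900/169 ≈ 70.414

CN_adj = 11900/169 ≈ 70.414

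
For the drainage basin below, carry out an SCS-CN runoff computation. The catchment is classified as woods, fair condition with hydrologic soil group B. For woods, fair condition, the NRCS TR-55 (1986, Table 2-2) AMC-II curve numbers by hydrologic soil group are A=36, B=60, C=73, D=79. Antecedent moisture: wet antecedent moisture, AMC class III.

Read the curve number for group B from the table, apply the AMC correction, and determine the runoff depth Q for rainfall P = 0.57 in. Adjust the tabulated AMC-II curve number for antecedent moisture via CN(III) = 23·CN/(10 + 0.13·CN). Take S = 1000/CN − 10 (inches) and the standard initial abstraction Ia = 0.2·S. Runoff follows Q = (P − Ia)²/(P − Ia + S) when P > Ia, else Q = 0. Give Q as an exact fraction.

Q = 0 in ≈ 0.000 in

NRCS table: woods, fair condition, soil group B → CN(II) = 60
Wet (AMC III): CN(III) = 23·60/(10 + 0.13·60) = 1380/(89/5) = 6900/89 ≈ 77.528
Retention S: 1000/CN − 10 with CN=77.528 → S = 200/69 ≈ 2.899 in
Initial abstraction Ia = S/5 = (200/69)/5 = 40/69 ≈ 0.580 in
P = 0.570 ≤ Ia = 0.580 in: entire storm abstracted, Q = 0.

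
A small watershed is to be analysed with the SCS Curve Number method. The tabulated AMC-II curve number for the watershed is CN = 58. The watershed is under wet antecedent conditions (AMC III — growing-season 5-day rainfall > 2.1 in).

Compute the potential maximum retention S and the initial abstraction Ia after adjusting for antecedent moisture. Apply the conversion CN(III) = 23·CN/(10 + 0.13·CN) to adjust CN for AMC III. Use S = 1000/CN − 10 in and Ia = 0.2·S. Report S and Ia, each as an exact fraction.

S = 2100/667 in ≈ 3.148 in; Ia = 420/667 in ≈ 0.630 in

Adjust CN=58 to AMC III: 23·58/(10 + 0.13·58) → 1334 ÷ (877/50) = 66700/877 ≈ 76.055
S = 1000/(66700/877) − 10 = 2100/667 in ≈ 3.148 in
Ia = 0.2S: 0.2·3.148 = 0.630 in (exactly 420/667)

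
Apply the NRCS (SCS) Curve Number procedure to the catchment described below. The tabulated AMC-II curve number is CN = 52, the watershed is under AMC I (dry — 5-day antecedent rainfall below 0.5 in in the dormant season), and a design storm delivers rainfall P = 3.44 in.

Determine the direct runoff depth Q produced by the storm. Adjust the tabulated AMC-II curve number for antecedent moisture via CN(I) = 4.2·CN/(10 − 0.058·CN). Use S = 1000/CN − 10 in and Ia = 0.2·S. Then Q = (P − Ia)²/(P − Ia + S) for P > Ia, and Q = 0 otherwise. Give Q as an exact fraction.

Adjust CN=52 to AMC I: 4.2·52/(10 − 0.058·52) → (1092/5) ÷ (873/125) = 9100/291 ≈ 31.271
S = 1000/(9100/291) − 10 = 2000/91 in ≈ 21.978 in
Ia = 0.2S: 0.2·21.978 = 4.396 in (exactly 400/91)
P = 3.440 ≤ Ia = 4.396 in: entire storm abstracted, Q = 0.

Q = 0 in ≈ 0.000 in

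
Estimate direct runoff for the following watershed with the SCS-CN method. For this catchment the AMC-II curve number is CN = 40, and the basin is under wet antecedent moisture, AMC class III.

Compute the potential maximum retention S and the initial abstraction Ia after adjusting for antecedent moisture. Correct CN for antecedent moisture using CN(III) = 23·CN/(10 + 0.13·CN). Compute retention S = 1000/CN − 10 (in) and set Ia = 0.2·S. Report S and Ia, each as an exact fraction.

Wet (AMC III): CN(III) = 23·40/(10 + 0.13·40) = 920/(76/5) = 1150/19 ≈ 60.526
Retention S: 1000/CN − 10 with CN=60.526 → S = 150/23 ≈ 6.522 in
Initial abstraction Ia = S/5 = (150/23)/5 = 30/23 ≈ 1.304 in

S = 150/23 in ≈ 6.522 in; Ia = 30/23 in ≈ 1.304 in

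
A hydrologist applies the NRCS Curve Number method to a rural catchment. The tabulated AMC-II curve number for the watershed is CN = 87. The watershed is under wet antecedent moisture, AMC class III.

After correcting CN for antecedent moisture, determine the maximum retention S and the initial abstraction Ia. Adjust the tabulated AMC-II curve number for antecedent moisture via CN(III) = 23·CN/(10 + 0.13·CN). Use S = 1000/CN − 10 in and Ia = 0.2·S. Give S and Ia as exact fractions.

Adjust CN=87 to AMC III: 23·87/(10 + 0.13·87) → 2001 ÷ (2131/100) = 200100/2131 ≈ 93.900
S = 1000/(200100/2131) − 10 = 1300/2001 in ≈ 0.650 in
Ia = 0.2·(1300/2001) = 260/2001 in ≈ 0.130 in

S = 1300/2001 in ≈ 0.650 in; Ia = 260/2001 in ≈ 0.130 in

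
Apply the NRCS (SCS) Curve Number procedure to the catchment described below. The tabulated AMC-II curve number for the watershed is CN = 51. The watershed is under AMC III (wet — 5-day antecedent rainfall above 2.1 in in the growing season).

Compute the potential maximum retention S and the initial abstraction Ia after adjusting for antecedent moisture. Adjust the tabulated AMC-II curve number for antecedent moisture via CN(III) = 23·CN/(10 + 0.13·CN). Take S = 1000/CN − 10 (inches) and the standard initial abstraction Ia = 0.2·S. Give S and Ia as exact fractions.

Adjust CN=51 to AMC III: 23·51/(10 + 0.13·51) → 1173 ÷ (1663/100) = 117300/1663 ≈ 70.535
Max retention: S = 1000/(117300/1663) − 10 = 4900/1173 in (≈ 4.177 in)
Initial abstraction Ia = S/5 = (4900/1173)/5 = 980/1173 ≈ 0.835 in

S = 4900/1173 in ≈ 4.177 in; Ia = 980/1173 in ≈ 0.835 in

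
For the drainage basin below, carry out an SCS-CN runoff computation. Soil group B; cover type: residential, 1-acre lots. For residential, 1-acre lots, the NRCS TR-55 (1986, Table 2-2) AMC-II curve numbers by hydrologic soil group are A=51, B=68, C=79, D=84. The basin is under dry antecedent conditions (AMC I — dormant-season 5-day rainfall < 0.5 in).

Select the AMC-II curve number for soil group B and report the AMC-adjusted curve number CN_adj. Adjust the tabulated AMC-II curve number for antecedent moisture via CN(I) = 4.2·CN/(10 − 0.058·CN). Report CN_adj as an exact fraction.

NRCS table: residential, 1-acre lots, soil group B → CN(II) = 68
Adjust CN=68 to AMC I: 4.2·68/(10 − 0.058·68) → (1428/5) ÷ (757/125) = 35700/757 ≈ 47.160

CN_adj = 35700/757 ≈ 47.160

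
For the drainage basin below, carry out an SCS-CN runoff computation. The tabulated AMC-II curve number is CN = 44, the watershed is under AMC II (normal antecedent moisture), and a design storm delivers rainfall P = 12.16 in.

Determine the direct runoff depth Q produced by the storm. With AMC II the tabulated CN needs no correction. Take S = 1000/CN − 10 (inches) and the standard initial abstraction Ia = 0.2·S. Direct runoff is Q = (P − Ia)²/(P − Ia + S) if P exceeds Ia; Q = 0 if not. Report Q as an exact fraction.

Q = 436921/105600 in ≈ 4.138 in

AMC II — tabulated CN = 44 applies directly.
S = 1000/44 − 10 = 140/11 in ≈ 12.727 in
Ia = 0.2S: 0.2·12.727 = 2.545 in (exactly 28/11)
Excess rainfall: 12.160 − 2.545 = 9.615 in; P > Ia so Q > 0
Runoff Q = (P−Ia)²/(P−Ia+S) = (9.615)²/(9.615+12.727) = 436921/105600 ≈ 4.138 in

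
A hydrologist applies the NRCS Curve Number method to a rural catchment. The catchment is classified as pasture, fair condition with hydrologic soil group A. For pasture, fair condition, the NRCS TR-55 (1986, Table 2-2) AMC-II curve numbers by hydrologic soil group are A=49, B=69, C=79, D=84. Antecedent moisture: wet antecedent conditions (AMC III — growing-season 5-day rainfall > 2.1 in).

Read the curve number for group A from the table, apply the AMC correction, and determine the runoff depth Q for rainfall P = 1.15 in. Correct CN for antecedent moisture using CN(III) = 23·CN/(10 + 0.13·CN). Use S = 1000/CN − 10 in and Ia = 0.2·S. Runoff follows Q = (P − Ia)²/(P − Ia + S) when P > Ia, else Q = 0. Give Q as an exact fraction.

Q = 30481441/2423523340 in ≈ 0.013 in

NRCS table: pasture, fair condition, soil group A → CN(II) = 49
Wet (AMC III): CN(III) = 23·49/(10 + 0.13·49) = 1127/(1637/100) = 112700/1637 ≈ 68.845
Retention S: 1000/CN − 10 with CN=68.845 → S = 5100/1127 ≈ 4.525 in
Initial abstraction Ia = S/5 = (5100/1127)/5 = 1020/1127 ≈ 0.905 in
P − Ia = 1.150 − 0.905 = 5521/22540 ≈ 0.245 in (> 0, runoff occurs)
Q = (5521/22540)²/((5521/22540) + 5100/1127) = (30481441/508051600)/(107521/22540) = 30481441/2423523340 in ≈ 0.013 in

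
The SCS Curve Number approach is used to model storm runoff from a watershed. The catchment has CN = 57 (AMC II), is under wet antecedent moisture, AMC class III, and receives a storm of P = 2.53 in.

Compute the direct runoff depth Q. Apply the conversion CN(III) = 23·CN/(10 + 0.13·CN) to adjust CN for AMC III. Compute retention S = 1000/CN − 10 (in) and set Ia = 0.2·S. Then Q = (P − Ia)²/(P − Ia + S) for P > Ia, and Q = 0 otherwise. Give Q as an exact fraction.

Q = 60360136489/88582041300 in ≈ 0.681 in

Wet (AMC III): CN(III) = 23·57/(10 + 0.13·57) = 1311/(1741/100) = 131100/1741 ≈ 75.302
Retention S: 1000/CN − 10 with CN=75.302 → S = 4300/1311 ≈ 3.280 in
Initial abstraction Ia = S/5 = (4300/1311)/5 = 860/1311 ≈ 0.656 in
Since P=2.530 > Ia=0.656: effective rainfall P−Ia = 245683/131100 in
Runoff Q = (P−Ia)²/(P−Ia+S) = (1.874)²/(1.874+3.280) = 60360136489/88582041300 ≈ 0.681 in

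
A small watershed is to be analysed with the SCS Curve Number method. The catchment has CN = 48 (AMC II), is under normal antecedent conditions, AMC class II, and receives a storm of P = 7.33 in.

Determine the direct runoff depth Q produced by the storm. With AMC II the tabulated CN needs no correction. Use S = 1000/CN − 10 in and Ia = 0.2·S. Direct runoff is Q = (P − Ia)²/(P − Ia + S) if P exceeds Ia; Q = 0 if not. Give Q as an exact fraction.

CN(II) = 48; AMC II needs no correction.
Max retention: S = 1000/48 − 10 = 65/6 in (≈ 10.833 in)
Initial abstraction Ia = S/5 = (65/6)/5 = 13/6 ≈ 2.167 in
P − Ia = 7.330 − 2.167 = 1549/300 ≈ 5.163 in (> 0, runoff occurs)
Q: (1549/300)² ÷ (4799/300) = 2399401/1439700 in (≈ 1.667 in)

Q = 2399401/1439700 in ≈ 1.667 in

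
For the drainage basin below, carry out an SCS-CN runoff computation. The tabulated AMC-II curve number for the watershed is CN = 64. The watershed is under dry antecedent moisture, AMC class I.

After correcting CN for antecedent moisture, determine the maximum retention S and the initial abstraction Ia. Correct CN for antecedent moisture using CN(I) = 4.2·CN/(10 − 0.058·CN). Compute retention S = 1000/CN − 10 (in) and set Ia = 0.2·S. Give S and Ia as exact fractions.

Dry (AMC I): CN(I) = 4.2·64/(10 − 0.058·64) = (1344/5)/(786/125) = 5600/131 ≈ 42.748
S = 1000/(5600/131) − 10 = 375/28 in ≈ 13.393 in
Initial abstraction Ia = S/5 = (375/28)/5 = 75/28 ≈ 2.679 in

S = 375/28 in ≈ 13.393 in; Ia = 75/28 in ≈ 2.679 in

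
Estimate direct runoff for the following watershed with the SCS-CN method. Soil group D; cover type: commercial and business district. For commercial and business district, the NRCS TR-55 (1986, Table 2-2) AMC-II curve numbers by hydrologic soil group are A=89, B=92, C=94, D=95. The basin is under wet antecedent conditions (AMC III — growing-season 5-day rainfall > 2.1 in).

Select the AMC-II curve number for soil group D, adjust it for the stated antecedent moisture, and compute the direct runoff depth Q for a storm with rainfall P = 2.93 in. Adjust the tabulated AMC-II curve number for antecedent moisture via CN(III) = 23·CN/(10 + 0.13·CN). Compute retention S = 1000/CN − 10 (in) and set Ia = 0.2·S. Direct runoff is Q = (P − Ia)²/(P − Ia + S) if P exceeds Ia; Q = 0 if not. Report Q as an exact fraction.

Q = 15886333681/5944991700 in ≈ 2.672 in

NRCS table: commercial and business district, soil group D → CN(II) = 95
CN(III) from CN(II)=95: (23·95)/(10 + 0.13·95) = 43700/447 ≈ 97.763
S = 1000/(43700/447) − 10 = 100/437 in ≈ 0.229 in
Ia = 0.2S: 0.2·0.229 = 0.046 in (exactly 20/437)
P − Ia = 2.930 − 0.046 = 126041/43700 ≈ 2.884 in (> 0, runoff occurs)
Q = (126041/43700)²/((126041/43700) + 100/437) = (15886333681/1909690000)/(136041/43700) = 15886333681/5944991700 in ≈ 2.672 in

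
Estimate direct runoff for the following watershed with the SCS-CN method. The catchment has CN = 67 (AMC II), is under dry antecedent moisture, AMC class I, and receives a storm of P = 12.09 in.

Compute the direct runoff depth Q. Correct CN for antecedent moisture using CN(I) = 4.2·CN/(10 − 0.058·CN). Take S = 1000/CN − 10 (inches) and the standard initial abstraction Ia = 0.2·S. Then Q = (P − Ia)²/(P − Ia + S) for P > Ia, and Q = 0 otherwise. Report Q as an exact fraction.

Adjust CN=67 to AMC I: 4.2·67/(10 − 0.058·67) → (1407/5) ÷ (3057/500) = 46900/1019 ≈ 46.026
Max retention: S = 1000/(46900/1019) − 10 = 5500/469 in (≈ 11.727 in)
Initial abstraction Ia = S/5 = (5500/469)/5 = 1100/469 ≈ 2.345 in
Excess rainfall: 12.090 − 2.345 = 9.745 in; P > Ia so Q > 0
Runoff Q = (P−Ia)²/(P−Ia+S) = (9.745)²/(9.745+11.727) = 208868194441/47229284900 ≈ 4.422 in

Q = 208868194441/47229284900 in ≈ 4.422 in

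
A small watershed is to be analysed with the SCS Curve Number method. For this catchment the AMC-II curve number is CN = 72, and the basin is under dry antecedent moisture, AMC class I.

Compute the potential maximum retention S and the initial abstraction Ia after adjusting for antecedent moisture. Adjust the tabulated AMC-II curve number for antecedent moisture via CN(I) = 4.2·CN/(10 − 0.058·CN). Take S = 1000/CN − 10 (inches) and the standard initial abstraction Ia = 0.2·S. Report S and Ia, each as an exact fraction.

S = 250/27 in ≈ 9.259 in; Ia = 50/27 in ≈ 1.852 in

Dry (AMC I): CN(I) = 4.2·72/(10 − 0.058·72) = (1512/5)/(728/125) = 675/13 ≈ 51.923
Max retention: S = 1000/(675/13) − 10 = 250/27 in (≈ 9.259 in)
Ia = 0.2S: 0.2·9.259 = 1.852 in (exactly 50/27)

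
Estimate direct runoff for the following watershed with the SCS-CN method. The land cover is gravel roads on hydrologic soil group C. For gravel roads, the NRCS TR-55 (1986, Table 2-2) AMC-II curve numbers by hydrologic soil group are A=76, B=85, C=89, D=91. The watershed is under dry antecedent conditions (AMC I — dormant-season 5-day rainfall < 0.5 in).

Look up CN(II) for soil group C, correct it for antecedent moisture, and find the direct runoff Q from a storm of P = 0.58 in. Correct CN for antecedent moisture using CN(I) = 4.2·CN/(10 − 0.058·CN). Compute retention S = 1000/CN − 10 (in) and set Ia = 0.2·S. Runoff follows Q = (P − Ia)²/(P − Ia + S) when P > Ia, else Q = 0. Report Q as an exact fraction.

NRCS table: gravel roads, soil group C → CN(II) = 89
Adjust CN=89 to AMC I: 4.2·89/(10 − 0.058·89) → (1869/5) ÷ (2419/500) = 186900/2419 ≈ 77.263
S = 1000/(186900/2419) − 10 = 5500/1869 in ≈ 2.943 in
Ia = 0.2S: 0.2·2.943 = 0.589 in (exactly 1100/1869)
P = 0.580 ≤ Ia = 0.589 in: entire storm abstracted, Q = 0.

Q = 0 in ≈ 0.000 in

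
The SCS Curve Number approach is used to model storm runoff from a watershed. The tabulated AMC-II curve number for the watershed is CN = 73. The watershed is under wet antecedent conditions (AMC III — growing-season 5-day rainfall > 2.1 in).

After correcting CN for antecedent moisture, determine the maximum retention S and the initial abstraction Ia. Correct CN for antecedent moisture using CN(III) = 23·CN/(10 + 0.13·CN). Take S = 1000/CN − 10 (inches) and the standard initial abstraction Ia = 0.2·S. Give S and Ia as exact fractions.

CN(III) from CN(II)=73: (23·73)/(10 + 0.13·73) = 167900/1949 ≈ 86.147
Max retention: S = 1000/(167900/1949) − 10 = 2700/1679 in (≈ 1.608 in)
Ia = 0.2·(2700/1679) = 540/1679 in ≈ 0.322 in

S = 2700/1679 in ≈ 1.608 in; Ia = 540/1679 in ≈ 0.322 in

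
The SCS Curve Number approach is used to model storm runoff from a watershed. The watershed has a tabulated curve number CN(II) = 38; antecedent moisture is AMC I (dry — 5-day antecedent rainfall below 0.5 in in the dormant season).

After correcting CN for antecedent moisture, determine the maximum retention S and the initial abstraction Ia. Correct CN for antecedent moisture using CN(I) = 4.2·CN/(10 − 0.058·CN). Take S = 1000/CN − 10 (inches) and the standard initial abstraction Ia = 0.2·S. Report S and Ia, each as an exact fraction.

CN(I) from CN(II)=38: (4.2·38)/(10 − 0.058·38) = 39900/1949 ≈ 20.472
Max retention: S = 1000/(39900/1949) − 10 = 15500/399 in (≈ 38.847 in)
Ia = 0.2S: 0.2·38.847 = 7.769 in (exactly 3100/399)

S = 15500/399 in ≈ 38.847 in; Ia = 3100/399 in ≈ 7.769 in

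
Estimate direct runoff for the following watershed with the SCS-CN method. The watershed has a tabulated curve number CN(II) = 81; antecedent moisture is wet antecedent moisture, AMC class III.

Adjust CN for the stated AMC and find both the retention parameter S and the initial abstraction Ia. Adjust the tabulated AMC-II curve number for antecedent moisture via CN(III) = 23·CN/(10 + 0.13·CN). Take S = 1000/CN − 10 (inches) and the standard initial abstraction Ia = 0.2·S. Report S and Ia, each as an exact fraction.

S = 1900/1863 in ≈ 1.020 in; Ia = 380/1863 in ≈ 0.204 in

Adjust CN=81 to AMC III: 23·81/(10 + 0.13·81) → 1863 ÷ (2053/100) = 186300/2053 ≈ 90.745
Retention S: 1000/CN − 10 with CN=90.745 → S = 1900/1863 ≈ 1.020 in
Initial abstraction Ia = S/5 = (1900/1863)/5 = 380/1863 ≈ 0.204 in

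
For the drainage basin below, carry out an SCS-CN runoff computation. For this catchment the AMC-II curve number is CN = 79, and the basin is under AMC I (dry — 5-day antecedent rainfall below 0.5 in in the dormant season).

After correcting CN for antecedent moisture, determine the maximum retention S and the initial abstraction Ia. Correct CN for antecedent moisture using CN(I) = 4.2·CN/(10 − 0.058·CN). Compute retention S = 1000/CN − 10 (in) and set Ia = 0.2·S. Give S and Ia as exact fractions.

S = 500/79 in ≈ 6.329 in; Ia = 100/79 in ≈ 1.266 in

CN(I) from CN(II)=79: (4.2·79)/(10 − 0.058·79) = 7900/129 ≈ 61.240
Retention S: 1000/CN − 10 with CN=61.240 → S = 500/79 ≈ 6.329 in
Ia = 0.2·(500/79) = 100/79 in ≈ 1.266 in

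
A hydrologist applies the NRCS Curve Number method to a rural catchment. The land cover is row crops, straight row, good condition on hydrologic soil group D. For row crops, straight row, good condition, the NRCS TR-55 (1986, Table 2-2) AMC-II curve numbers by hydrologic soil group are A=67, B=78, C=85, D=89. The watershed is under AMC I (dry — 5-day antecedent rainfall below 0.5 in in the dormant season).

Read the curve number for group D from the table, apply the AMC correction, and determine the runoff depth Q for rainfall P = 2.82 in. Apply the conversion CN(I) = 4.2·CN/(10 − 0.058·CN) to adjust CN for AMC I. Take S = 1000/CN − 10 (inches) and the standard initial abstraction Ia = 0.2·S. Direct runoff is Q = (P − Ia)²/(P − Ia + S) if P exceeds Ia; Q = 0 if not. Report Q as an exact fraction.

NRCS table: row crops, straight row, good condition, soil group D → CN(II) = 89
Adjust CN=89 to AMC I: 4.2·89/(10 − 0.058·89) → (1869/5) ÷ (2419/500) = 186900/2419 ≈ 77.263
Retention S: 1000/CN − 10 with CN=77.263 → S = 5500/1869 ≈ 2.943 in
Ia = 0.2S: 0.2·2.943 = 0.589 in (exactly 1100/1869)
P − Ia = 2.820 − 0.589 = 208529/93450 ≈ 2.231 in (> 0, runoff occurs)
Q = (208529/93450)²/((208529/93450) + 5500/1869) = (43484343841/8732902500)/(483529/93450) = 43484343841/45185785050 in ≈ 0.962 in

Q = 43484343841/45185785050 in ≈ 0.962 in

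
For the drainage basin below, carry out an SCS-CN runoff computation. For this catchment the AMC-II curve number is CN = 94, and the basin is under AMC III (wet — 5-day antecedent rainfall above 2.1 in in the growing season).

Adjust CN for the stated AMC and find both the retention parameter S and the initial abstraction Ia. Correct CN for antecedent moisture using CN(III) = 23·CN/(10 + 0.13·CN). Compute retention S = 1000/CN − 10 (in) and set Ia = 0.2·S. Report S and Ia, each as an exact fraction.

S = 300/1081 in ≈ 0.278 in; Ia = 60/1081 in ≈ 0.056 in

Wet (AMC III): CN(III) = 23·94/(10 + 0.13·94) = 2162/(1111/50) = 108100/1111 ≈ 97.300
Retention S: 1000/CN − 10 with CN=97.300 → S = 300/1081 ≈ 0.278 in
Ia = 0.2·(300/1081) = 60/1081 in ≈ 0.056 in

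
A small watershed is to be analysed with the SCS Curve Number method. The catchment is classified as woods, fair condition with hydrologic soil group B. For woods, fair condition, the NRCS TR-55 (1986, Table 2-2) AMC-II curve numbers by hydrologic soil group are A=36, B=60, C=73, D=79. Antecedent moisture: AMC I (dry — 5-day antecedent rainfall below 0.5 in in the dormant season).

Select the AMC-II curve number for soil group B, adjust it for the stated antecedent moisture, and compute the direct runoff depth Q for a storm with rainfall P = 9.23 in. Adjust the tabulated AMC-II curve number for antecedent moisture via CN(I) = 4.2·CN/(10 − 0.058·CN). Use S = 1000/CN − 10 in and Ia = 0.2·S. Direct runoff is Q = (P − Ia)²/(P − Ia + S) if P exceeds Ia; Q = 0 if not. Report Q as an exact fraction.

NRCS table: woods, fair condition, soil group B → CN(II) = 60
Adjust CN=60 to AMC I: 4.2·60/(10 − 0.058·60) → 252 ÷ (163/25) = 6300/163 ≈ 38.650
S = 1000/(6300/163) − 10 = 1000/63 in ≈ 15.873 in
Ia = 0.2·(1000/63) = 200/63 in ≈ 3.175 in
P − Ia = 9.230 − 3.175 = 38149/6300 ≈ 6.055 in (> 0, runoff occurs)
Runoff Q = (P−Ia)²/(P−Ia+S) = (6.055)²/(6.055+15.873) = 1455346201/870338700 ≈ 1.672 in

Q = 1455346201/870338700 in ≈ 1.672 in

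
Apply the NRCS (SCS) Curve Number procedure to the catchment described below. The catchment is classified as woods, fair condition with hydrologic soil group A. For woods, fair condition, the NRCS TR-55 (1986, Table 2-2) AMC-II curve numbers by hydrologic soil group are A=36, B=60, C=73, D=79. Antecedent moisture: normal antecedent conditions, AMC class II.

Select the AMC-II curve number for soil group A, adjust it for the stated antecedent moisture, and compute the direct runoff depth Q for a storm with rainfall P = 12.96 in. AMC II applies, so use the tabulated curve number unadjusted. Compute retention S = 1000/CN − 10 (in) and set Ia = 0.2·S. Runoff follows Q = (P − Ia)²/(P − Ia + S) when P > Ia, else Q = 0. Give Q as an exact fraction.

Q = 1119364/344025 in ≈ 3.254 in

NRCS table: woods, fair condition, soil group A → CN(II) = 36
Average conditions: CN = 36 (no AMC adjustment).
Retention S: 1000/CN − 10 with CN=36.000 → S = 160/9 ≈ 17.778 in
Ia = 0.2·(160/9) = 32/9 in ≈ 3.556 in
Excess rainfall: 12.960 − 3.556 = 9.404 in; P > Ia so Q > 0
Q = (2116/225)²/((2116/225) + 160/9) = (4477456/50625)/(6116/225) = 1119364/344025 in ≈ 3.254 in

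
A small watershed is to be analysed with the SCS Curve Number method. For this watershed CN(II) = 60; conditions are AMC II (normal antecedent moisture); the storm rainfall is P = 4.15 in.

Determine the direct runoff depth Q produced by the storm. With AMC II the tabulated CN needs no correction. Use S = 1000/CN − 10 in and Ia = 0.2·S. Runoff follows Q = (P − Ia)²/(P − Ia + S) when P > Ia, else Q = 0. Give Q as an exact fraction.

Q = 28561/34140 in ≈ 0.837 in

CN(II) = 60; AMC II needs no correction.
Max retention: S = 1000/60 − 10 = 20/3 in (≈ 6.667 in)
Ia = 0.2·(20/3) = 4/3 in ≈ 1.333 in
Since P=4.150 > Ia=1.333: effective rainfall P−Ia = 169/60 in
Runoff Q = (P−Ia)²/(P−Ia+S) = (2.817)²/(2.817+6.667) = 28561/34140 ≈ 0.837 in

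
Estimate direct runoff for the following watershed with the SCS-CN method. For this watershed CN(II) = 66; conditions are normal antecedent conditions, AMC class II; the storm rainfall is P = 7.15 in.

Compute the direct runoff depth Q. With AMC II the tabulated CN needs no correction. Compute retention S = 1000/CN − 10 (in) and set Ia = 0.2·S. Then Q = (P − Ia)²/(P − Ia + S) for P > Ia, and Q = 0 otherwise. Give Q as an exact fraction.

Q = 16313521/4909740 in ≈ 3.323 in

CN(II) = 66; AMC II needs no correction.
Max retention: S = 1000/66 − 10 = 170/33 in (≈ 5.152 in)
Ia = 0.2·(170/33) = 34/33 in ≈ 1.030 in
P − Ia = 7.150 − 1.030 = 4039/660 ≈ 6.120 in (> 0, runoff occurs)
Runoff Q = (P−Ia)²/(P−Ia+S) = (6.120)²/(6.120+5.152) = 16313521/4909740 ≈ 3.323 in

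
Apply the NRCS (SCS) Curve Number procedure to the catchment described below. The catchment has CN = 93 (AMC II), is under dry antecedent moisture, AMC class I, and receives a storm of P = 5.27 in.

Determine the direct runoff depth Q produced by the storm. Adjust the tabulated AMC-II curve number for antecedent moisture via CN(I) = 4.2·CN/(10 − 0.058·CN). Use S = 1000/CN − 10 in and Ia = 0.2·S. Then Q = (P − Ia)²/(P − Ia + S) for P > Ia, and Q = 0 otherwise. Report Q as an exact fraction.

CN(I) from CN(II)=93: (4.2·93)/(10 − 0.058·93) = 27900/329 ≈ 84.802
Retention S: 1000/CN − 10 with CN=84.802 → S = 500/279 ≈ 1.792 in
Initial abstraction Ia = S/5 = (500/279)/5 = 100/279 ≈ 0.358 in
Since P=5.270 > Ia=0.358: effective rainfall P−Ia = 137033/27900 in
Runoff Q = (P−Ia)²/(P−Ia+S) = (4.912)²/(4.912+1.792) = 18778043089/5218220700 ≈ 3.599 in

Q = 18778043089/5218220700 in ≈ 3.599 in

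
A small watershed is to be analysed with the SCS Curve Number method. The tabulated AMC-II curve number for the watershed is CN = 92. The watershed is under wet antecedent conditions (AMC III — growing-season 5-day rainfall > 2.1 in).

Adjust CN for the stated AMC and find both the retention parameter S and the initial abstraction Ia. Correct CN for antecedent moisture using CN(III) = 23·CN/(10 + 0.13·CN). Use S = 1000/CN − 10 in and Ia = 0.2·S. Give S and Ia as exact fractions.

S = 200/529 in ≈ 0.378 in; Ia = 40/529 in ≈ 0.076 in

Adjust CN=92 to AMC III: 23·92/(10 + 0.13·92) → 2116 ÷ (549/25) = 52900/549 ≈ 96.357
Retention S: 1000/CN − 10 with CN=96.357 → S = 200/529 ≈ 0.378 in
Initial abstraction Ia = S/5 = (200/529)/5 = 40/529 ≈ 0.076 in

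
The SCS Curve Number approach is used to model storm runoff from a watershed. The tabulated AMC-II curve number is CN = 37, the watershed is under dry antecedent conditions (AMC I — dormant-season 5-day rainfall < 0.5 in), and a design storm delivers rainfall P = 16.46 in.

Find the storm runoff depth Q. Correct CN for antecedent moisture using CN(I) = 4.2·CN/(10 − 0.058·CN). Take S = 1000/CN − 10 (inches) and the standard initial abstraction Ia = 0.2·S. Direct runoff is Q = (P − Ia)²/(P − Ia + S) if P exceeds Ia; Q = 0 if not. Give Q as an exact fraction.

Dry (AMC I): CN(I) = 4.2·37/(10 − 0.058·37) = (777/5)/(3927/500) = 3700/187 ≈ 19.786
S = 1000/(3700/187) − 10 = 1500/37 in ≈ 40.541 in
Ia = 0.2·(1500/37) = 300/37 in ≈ 8.108 in
Excess rainfall: 16.460 − 8.108 = 8.352 in; P > Ia so Q > 0
Q = (15451/1850)²/((15451/1850) + 1500/37) = (238733401/3422500)/(90451/1850) = 238733401/167334350 in ≈ 1.427 in

Q = 238733401/167334350 in ≈ 1.427 in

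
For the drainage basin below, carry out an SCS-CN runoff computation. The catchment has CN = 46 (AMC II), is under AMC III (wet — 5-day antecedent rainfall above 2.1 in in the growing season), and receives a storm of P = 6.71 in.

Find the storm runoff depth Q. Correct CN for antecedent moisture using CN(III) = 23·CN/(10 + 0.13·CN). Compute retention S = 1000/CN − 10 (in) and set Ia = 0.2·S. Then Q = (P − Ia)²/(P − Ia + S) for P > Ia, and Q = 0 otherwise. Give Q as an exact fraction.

Q = 90576319681/30203731100 in ≈ 2.999 in

Adjust CN=46 to AMC III: 23·46/(10 + 0.13·46) → 1058 ÷ (799/50) = 52900/799 ≈ 66.208
Max retention: S = 1000/(52900/799) − 10 = 2700/529 in (≈ 5.104 in)
Ia = 0.2·(2700/529) = 540/529 in ≈ 1.021 in
Since P=6.710 > Ia=1.021: effective rainfall P−Ia = 300959/52900 in
Q: (300959/52900)² ÷ (570959/52900) = 90576319681/30203731100 in (≈ 2.999 in)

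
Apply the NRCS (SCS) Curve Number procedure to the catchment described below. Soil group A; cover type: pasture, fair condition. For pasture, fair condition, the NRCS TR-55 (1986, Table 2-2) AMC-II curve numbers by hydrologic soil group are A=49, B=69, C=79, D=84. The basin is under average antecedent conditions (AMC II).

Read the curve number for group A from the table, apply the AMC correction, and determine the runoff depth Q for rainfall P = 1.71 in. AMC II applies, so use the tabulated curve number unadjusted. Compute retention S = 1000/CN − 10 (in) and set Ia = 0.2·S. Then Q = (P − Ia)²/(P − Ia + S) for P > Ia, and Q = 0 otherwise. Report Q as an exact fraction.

Q = 0 in ≈ 0.000 in

NRCS table: pasture, fair condition, soil group A → CN(II) = 49
Average conditions: CN = 49 (no AMC adjustment).
Retention S: 1000/CN − 10 with CN=49.000 → S = 510/49 ≈ 10.408 in
Ia = 0.2S: 0.2·10.408 = 2.082 in (exactly 102/49)
P = 1.710 ≤ Ia = 2.082 in: entire storm abstracted, Q = 0.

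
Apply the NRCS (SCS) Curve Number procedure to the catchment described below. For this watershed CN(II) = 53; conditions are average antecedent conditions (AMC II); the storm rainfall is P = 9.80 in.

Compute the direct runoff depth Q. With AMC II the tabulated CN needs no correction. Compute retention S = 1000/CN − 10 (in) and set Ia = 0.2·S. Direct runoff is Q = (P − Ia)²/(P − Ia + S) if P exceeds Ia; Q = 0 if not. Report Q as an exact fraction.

Q = 4524129/1186405 in ≈ 3.813 in

CN(II) = 53; AMC II needs no correction.
S = 1000/53 − 10 = 470/53 in ≈ 8.868 in
Initial abstraction Ia = S/5 = (470/53)/5 = 94/53 ≈ 1.774 in
Excess rainfall: 9.800 − 1.774 = 8.026 in; P > Ia so Q > 0
Q = (2127/265)²/((2127/265) + 470/53) = (4524129/70225)/(4477/265) = 4524129/1186405 in ≈ 3.813 in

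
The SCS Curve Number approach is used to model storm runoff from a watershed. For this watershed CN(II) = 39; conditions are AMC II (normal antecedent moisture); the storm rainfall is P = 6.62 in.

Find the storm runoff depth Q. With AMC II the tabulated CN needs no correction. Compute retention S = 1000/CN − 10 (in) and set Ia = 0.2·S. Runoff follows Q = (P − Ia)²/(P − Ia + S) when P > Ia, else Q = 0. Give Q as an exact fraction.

Q = 46362481/72752550 in ≈ 0.637 in

AMC II — tabulated CN = 39 applies directly.
Max retention: S = 1000/39 − 10 = 610/39 in (≈ 15.641 in)
Ia = 0.2S: 0.2·15.641 = 3.128 in (exactly 122/39)
P − Ia = 6.620 − 3.128 = 6809/1950 ≈ 3.492 in (> 0, runoff occurs)
Q = (6809/1950)²/((6809/1950) + 610/39) = (46362481/3802500)/(37309/1950) = 46362481/72752550 in ≈ 0.637 in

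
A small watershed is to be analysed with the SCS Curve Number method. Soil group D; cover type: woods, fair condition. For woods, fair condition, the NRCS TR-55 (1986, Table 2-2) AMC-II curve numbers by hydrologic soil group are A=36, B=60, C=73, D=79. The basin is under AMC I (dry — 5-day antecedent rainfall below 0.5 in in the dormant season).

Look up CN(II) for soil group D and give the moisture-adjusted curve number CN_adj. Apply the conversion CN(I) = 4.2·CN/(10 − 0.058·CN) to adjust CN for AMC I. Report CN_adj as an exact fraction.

CN_adj = 7900/129 ≈ 61.240

NRCS table: woods, fair condition, soil group D → CN(II) = 79
Adjust CN=79 to AMC I: 4.2·79/(10 − 0.058·79) → (1659/5) ÷ (2709/500) = 7900/129 ≈ 61.240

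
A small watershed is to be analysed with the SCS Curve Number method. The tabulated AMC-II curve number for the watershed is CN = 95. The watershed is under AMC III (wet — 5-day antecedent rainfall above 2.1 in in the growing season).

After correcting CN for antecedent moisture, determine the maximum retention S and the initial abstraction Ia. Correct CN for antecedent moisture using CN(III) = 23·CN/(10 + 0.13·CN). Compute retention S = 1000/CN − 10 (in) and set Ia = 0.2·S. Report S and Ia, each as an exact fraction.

S = 100/437 in ≈ 0.229 in; Ia = 20/437 in ≈ 0.046 in

Adjust CN=95 to AMC III: 23·95/(10 + 0.13·95) → 2185 ÷ (447/20) = 43700/447 ≈ 97.763
S = 1000/(43700/447) − 10 = 100/437 in ≈ 0.229 in
Ia = 0.2·(100/437) = 20/437 in ≈ 0.046 in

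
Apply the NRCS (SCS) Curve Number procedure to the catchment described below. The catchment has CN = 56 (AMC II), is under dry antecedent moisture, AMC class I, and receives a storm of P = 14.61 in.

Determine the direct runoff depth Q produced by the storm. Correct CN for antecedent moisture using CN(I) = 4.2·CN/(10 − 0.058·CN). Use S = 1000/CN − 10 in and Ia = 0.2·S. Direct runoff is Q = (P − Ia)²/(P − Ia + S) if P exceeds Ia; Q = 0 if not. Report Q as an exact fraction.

Adjust CN=56 to AMC I: 4.2·56/(10 − 0.058·56) → (1176/5) ÷ (844/125) = 7350/211 ≈ 34.834
S = 1000/(7350/211) − 10 = 2750/147 in ≈ 18.707 in
Ia = 0.2·(2750/147) = 550/147 in ≈ 3.741 in
P − Ia = 14.610 − 3.741 = 159767/14700 ≈ 10.869 in (> 0, runoff occurs)
Runoff Q = (P−Ia)²/(P−Ia+S) = (10.869)²/(10.869+18.707) = 25525494289/6391074900 ≈ 3.994 in

Q = 25525494289/6391074900 in ≈ 3.994 in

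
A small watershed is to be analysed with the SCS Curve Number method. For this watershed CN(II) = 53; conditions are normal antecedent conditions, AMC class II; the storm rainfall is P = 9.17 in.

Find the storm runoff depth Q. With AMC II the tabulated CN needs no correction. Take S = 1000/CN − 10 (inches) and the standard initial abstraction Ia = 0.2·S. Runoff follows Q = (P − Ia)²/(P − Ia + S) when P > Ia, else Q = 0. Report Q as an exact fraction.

Q = 1536718401/456865300 in ≈ 3.364 in

CN(II) = 53; AMC II needs no correction.
S = 1000/53 − 10 = 470/53 in ≈ 8.868 in
Initial abstraction Ia = S/5 = (470/53)/5 = 94/53 ≈ 1.774 in
Since P=9.170 > Ia=1.774: effective rainfall P−Ia = 39201/5300 in
Runoff Q = (P−Ia)²/(P−Ia+S) = (7.396)²/(7.396+8.868) = 1536718401/456865300 ≈ 3.364 in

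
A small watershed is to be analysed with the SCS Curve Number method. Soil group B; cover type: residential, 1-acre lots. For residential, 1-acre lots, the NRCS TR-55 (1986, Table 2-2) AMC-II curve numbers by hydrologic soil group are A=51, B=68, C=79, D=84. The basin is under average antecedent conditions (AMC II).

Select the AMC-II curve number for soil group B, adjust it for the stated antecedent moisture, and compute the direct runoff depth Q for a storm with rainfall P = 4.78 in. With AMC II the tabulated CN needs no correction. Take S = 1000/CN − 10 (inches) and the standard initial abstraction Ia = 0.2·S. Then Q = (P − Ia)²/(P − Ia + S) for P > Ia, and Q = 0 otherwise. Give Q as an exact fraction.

Q = 10647169/6173550 in ≈ 1.725 in

NRCS table: residential, 1-acre lots, soil group B → CN(II) = 68
Average conditions: CN = 68 (no AMC adjustment).
Max retention: S = 1000/68 − 10 = 80/17 in (≈ 4.706 in)
Ia = 0.2S: 0.2·4.706 = 0.941 in (exactly 16/17)
Since P=4.780 > Ia=0.941: effective rainfall P−Ia = 3263/850 in
Q = (3263/850)²/((3263/850) + 80/17) = (10647169/722500)/(7263/850) = 10647169/6173550 in ≈ 1.725 in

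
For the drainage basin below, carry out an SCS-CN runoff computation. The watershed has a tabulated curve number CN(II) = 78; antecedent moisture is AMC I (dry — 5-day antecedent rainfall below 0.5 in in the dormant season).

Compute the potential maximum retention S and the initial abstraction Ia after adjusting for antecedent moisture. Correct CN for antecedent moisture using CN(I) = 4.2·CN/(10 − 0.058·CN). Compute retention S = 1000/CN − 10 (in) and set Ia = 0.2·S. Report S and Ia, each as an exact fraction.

S = 5500/819 in ≈ 6.716 in; Ia = 1100/819 in ≈ 1.343 in

Dry (AMC I): CN(I) = 4.2·78/(10 − 0.058·78) = (1638/5)/(1369/250) = 81900/1369 ≈ 59.825
Retention S: 1000/CN − 10 with CN=59.825 → S = 5500/819 ≈ 6.716 in
Ia = 0.2·(5500/819) = 1100/819 in ≈ 1.343 in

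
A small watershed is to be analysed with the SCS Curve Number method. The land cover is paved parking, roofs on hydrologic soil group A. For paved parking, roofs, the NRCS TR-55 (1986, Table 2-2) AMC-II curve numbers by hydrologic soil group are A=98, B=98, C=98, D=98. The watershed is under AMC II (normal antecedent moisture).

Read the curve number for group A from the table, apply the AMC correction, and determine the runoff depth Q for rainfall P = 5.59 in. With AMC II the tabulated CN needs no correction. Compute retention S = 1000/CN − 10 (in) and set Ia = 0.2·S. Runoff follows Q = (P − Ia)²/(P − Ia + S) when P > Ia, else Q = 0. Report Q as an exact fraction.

NRCS table: paved parking, roofs, soil group A → CN(II) = 98
CN(II) = 98; AMC II needs no correction.
Max retention: S = 1000/98 − 10 = 10/49 in (≈ 0.204 in)
Ia = 0.2S: 0.2·0.204 = 0.041 in (exactly 2/49)
P − Ia = 5.590 − 0.041 = 27191/4900 ≈ 5.549 in (> 0, runoff occurs)
Q = (27191/4900)²/((27191/4900) + 10/49) = (739350481/24010000)/(28191/4900) = 739350481/138135900 in ≈ 5.352 in

Q = 739350481/138135900 in ≈ 5.352 in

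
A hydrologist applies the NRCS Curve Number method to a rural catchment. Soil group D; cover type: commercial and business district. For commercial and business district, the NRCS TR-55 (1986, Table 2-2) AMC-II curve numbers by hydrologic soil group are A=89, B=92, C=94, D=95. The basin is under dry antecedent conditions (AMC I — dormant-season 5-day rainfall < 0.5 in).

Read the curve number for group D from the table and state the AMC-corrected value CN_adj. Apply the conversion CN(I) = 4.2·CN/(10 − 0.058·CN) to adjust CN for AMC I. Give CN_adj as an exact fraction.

CN_adj = 39900/449 ≈ 88.864

NRCS table: commercial and business district, soil group D → CN(II) = 95
Adjust CN=95 to AMC I: 4.2·95/(10 − 0.058·95) → 399 ÷ (449/100) = 39900/449 ≈ 88.864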